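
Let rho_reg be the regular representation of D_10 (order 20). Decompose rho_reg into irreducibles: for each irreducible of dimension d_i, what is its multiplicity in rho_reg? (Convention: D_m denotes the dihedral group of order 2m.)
Each irreducible V_i of dimension d_i appears with multiplicity d_i, i.e. rho_reg = (direct sum over all irreducibles V_i) d_i V_i. The irreducible dimensions for D_10 are 1, 1, 1, 1, 2, 2, 2, 2: 4 irreducibles of dimension 1, each with multiplicity 1; 4 irreducibles of dimension 2, each with multiplicity 2. Total dimension 4*1*1 + 4*2*2 = 20 = |G|.

General theorem: in the regular representation of a finite group G, each irreducible appears with multiplicity equal to its dimension. Check: dim(rho_reg) = sum d_i^2 = 1 + 1 + 1 + 1 + 4 + 4 + 4 + 4 = 20 = |G|.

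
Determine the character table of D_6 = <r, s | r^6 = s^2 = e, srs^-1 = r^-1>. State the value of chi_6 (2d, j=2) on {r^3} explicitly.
Conjugacy classes: {e} of size 1, {r^3} of size 1, {r^1, r^5} of size 2, {r^2, r^4} of size 2, {s, sr^2, ...} of size 3, {sr, sr^3, ...} of size 3.
Character table:
  irrep \ class              {e} (size 1)  {r^3} (size 1)  {r^1, r^5} (size 2)  {r^2, r^4} (size 2)  {s, sr^2, ...} (size 3)  {sr, sr^3, ...} (size 3)
  chi_1 (triv)               1             1               1                    1                    1                        1                       
  chi_2 (sign: r->1, s->-1)  1             1               1                    1                    -1                       -1                      
  chi_3 (r->-1, s->1)        1             -1              -1                   1                    1                        -1                      
  chi_4 (r->-1, s->-1)       1             -1              -1                   1                    -1                       1                       
  chi_5 (2d, j=1)            2             -2              1                    -1                   0                        0                       
  chi_6 (2d, j=2)            2             2               -1                   -1                   0                        0                       

Spot check: chi_6 (2d, j=2) on {r^3} = 2.

D_6 has order 2*6 = 12 with 6 conjugacy classes, hence 6 irreducibles. Sum of squared dims 1 + 1 + 1 + 1 + 4 + 4 = 12 = |G|. Linear characters come from the abelianisation; the 2-dimensional irreps have character r^k -> 2*cos(2*pi*j*k/6), reflections -> 0.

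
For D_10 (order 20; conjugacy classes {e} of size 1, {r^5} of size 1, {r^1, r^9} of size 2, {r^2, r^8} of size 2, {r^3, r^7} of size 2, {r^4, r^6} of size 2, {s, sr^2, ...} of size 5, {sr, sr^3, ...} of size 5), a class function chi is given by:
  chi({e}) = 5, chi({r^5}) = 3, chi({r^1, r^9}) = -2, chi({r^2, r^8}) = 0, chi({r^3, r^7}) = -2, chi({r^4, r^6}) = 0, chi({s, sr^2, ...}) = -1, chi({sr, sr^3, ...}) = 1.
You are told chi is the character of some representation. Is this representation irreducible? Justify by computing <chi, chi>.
Not irreducible (reducible): <chi, chi> = 3 > 1.

Details: <chi, chi> = (1/|G|) sum_C |C| * |chi(C)|^2 = (1/20)[1*|5|^2 + 1*|3|^2 + 2*|-2|^2 + 2*|0|^2 + 2*|-2|^2 + 2*|0|^2 + 5*|-1|^2 + 5*|1|^2]
  = (1/20)[(25) + (9) + (8) + (0) + (8) + (0) + (5) + (5)] = 60/20 = 3.
A character is irreducible iff <chi, chi> = 1, so this representation is reducible.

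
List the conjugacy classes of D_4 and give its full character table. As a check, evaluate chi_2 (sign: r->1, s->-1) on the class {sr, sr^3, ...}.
Conjugacy classes: {e} of size 1, {r^2} of size 1, {r^1, r^3} of size 2, {s, sr^2, ...} of size 2, {sr, sr^3, ...} of size 2.
Character table:
  irrep \ class              {e} (size 1)  {r^2} (size 1)  {r^1, r^3} (size 2)  {s, sr^2, ...} (size 2)  {sr, sr^3, ...} (size 2)
  chi_1 (triv)               1             1               1                    1                        1                       
  chi_2 (sign: r->1, s->-1)  1             1               1                    -1                       -1                      
  chi_3 (r->-1, s->1)        1             1               -1                   1                        -1                      
  chi_4 (r->-1, s->-1)       1             1               -1                   -1                       1                       
  chi_5 (2d, j=1)            2             -2              0                    0                        0                       

Spot check: chi_2 (sign: r->1, s->-1) on {sr, sr^3, ...} = -1.

Why: D_4 has order 2*4 = 8 with 5 conjugacy classes, hence 5 irreducibles. Sum of squared dims 1 + 1 + 1 + 1 + 4 = 8 = |G|. Linear characters come from the abelianisation; the 2-dimensional irreps have character r^k -> 2*cos(2*pi*j*k/4), reflections -> 0.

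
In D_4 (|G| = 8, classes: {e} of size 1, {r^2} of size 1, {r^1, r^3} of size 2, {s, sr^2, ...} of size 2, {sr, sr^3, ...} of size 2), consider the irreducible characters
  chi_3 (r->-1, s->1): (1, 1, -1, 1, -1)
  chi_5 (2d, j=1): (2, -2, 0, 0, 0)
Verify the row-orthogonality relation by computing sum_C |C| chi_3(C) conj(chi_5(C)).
Sum = 0; so <chi_3, chi_5> = 0 (distinct irreducibles are orthogonal).

Working: Compute term by term over conjugacy classes (|C| * chi_3(C) * conj(chi_5(C))):
  1*(1)*conj(2) + 1*(1)*conj(-2) + 2*(-1)*conj(0) + 2*(1)*conj(0) + 2*(-1)*conj(0)
  = (2) + (-2) + (0) + (0) + (0)
  = 0.
Dividing by |G| = 8 gives 0/8 = 0, matching the row-orthogonality relation <chi_3, chi_5> = [chi_3 = chi_5].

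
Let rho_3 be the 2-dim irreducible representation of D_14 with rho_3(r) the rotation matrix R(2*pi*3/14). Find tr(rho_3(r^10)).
chi_{rho_3}(r^10) = 2*cos(2*pi*3*10/14) = 2*cos(30*pi/7)

Explanation: rho_3(r^10) is rotation by angle 2*pi*3*10/14, whose trace is 2*cos(2*pi*3*10/14) = 2*cos(30*pi/7).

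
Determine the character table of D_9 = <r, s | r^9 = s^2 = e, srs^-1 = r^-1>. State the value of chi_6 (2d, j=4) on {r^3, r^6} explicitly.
Conjugacy classes: {e} of size 1, {r^1, r^8} of size 2, {r^2, r^7} of size 2, {r^3, r^6} of size 2, {r^4, r^5} of size 2, {s, sr, ..., sr^8} of size 9.
Character table:
  irrep \ class              {e} (size 1)  {r^1, r^8} (size 2)  {r^2, r^7} (size 2)  {r^3, r^6} (size 2)  {r^4, r^5} (size 2)  {s, sr, ..., sr^8} (size 9)
  chi_1 (triv)               1             1                    1                    1                    1                    1                          
  chi_2 (sign: r->1, s->-1)  1             1                    1                    1                    1                    -1                         
  chi_3 (2d, j=1)            2             2*cos(2*pi/9)        2*cos(4*pi/9)        -1                   -2*cos(pi/9)         0                          
  chi_4 (2d, j=2)            2             2*cos(4*pi/9)        -2*cos(pi/9)         -1                   2*cos(2*pi/9)        0                          
  chi_5 (2d, j=3)            2             -1                   -1                   2                    -1                   0                          
  chi_6 (2d, j=4)            2             -2*cos(pi/9)         2*cos(2*pi/9)        -1                   2*cos(4*pi/9)        0                          

Spot check: chi_6 (2d, j=4) on {r^3, r^6} = -1.

Justification: D_9 has order 2*9 = 18 with 6 conjugacy classes, hence 6 irreducibles. Sum of squared dims 1 + 1 + 4 + 4 + 4 + 4 = 18 = |G|. Linear characters come from the abelianisation; the 2-dimensional irreps have character r^k -> 2*cos(2*pi*j*k/9), reflections -> 0.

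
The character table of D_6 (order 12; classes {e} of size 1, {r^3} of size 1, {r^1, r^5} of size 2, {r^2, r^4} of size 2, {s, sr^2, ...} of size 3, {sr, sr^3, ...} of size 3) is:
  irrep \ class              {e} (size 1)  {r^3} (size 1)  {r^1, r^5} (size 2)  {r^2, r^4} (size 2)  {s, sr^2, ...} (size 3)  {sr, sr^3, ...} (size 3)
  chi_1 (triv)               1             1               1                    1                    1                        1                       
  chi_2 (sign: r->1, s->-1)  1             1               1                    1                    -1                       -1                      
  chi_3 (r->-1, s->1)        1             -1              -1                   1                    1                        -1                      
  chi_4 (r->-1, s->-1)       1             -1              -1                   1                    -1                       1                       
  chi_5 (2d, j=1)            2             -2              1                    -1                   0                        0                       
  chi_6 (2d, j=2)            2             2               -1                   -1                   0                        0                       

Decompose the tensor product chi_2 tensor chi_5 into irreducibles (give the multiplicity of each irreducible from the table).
chi_2 tensor chi_5 = chi_5 (all other irreducibles have multiplicity 0).

Explanation: The character of a tensor product is the pointwise product (chi_2 * chi_5)(C) = chi_2(C) * chi_5(C):
  {e}: (1)*(2), {r^3}: (1)*(-2), {r^1, r^5}: (1)*(1), {r^2, r^4}: (1)*(-1), {s, sr^2, ...}: (-1)*(0), {sr, sr^3, ...}: (-1)*(0)
so (chi_2 * chi_5) takes values
  {e} -> 2, {r^3} -> -2, {r^1, r^5} -> 1, {r^2, r^4} -> -1, {s, sr^2, ...} -> 0, {sr, sr^3, ...} -> 0.
Now take the inner product of this character with each irreducible chi from the table, <chi_2*chi_5, chi> = (1/12) sum_C |C| (chi_2*chi_5)(C) conj(chi(C)):
  <chi_2*chi_5, chi_1> = (1/12)[1*(2)*conj(1) + 1*(-2)*conj(1) + 2*(1)*conj(1) + 2*(-1)*conj(1) + 3*(0)*conj(1) + 3*(0)*conj(1)]
      = (1/12)[(2) + (-2) + (2) + (-2) + (0) + (0)] = 0/12 = 0
  <chi_2*chi_5, chi_2> = (1/12)[1*(2)*conj(1) + 1*(-2)*conj(1) + 2*(1)*conj(1) + 2*(-1)*conj(1) + 3*(0)*conj(-1) + 3*(0)*conj(-1)]
      = (1/12)[(2) + (-2) + (2) + (-2) + (0) + (0)] = 0/12 = 0
  <chi_2*chi_5, chi_3> = (1/12)[1*(2)*conj(1) + 1*(-2)*conj(-1) + 2*(1)*conj(-1) + 2*(-1)*conj(1) + 3*(0)*conj(1) + 3*(0)*conj(-1)]
      = (1/12)[(2) + (2) + (-2) + (-2) + (0) + (0)] = 0/12 = 0
  <chi_2*chi_5, chi_4> = (1/12)[1*(2)*conj(1) + 1*(-2)*conj(-1) + 2*(1)*conj(-1) + 2*(-1)*conj(1) + 3*(0)*conj(-1) + 3*(0)*conj(1)]
      = (1/12)[(2) + (2) + (-2) + (-2) + (0) + (0)] = 0/12 = 0
  <chi_2*chi_5, chi_5> = (1/12)[1*(2)*conj(2) + 1*(-2)*conj(-2) + 2*(1)*conj(1) + 2*(-1)*conj(-1) + 3*(0)*conj(0) + 3*(0)*conj(0)]
      = (1/12)[(4) + (4) + (2) + (2) + (0) + (0)] = 12/12 = 1
  <chi_2*chi_5, chi_6> = (1/12)[1*(2)*conj(2) + 1*(-2)*conj(2) + 2*(1)*conj(-1) + 2*(-1)*conj(-1) + 3*(0)*conj(0) + 3*(0)*conj(0)]
      = (1/12)[(4) + (-4) + (-2) + (2) + (0) + (0)] = 0/12 = 0
Hence the multiplicities are chi_5: 1. Dimension check: dim(chi_2)*dim(chi_5) = 1*2 = 2 and sum (mult * dim) = 1*2 = 2.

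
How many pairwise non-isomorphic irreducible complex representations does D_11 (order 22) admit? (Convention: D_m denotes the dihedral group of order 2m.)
7

Reasoning: The number of irreducible complex representations of a finite group equals its number of conjugacy classes. D_11 has 7 conjugacy classes ((n+3)/2 for n odd), so D_11 (order 22) has exactly 7 irreducible complex representations.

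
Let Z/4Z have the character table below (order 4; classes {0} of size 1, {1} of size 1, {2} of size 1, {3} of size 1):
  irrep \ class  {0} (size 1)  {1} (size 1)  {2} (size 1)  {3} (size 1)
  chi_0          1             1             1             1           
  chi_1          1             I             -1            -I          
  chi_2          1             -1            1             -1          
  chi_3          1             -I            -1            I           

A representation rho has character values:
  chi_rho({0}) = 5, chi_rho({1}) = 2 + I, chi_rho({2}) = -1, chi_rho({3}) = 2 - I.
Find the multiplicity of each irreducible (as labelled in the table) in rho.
Multiplicities: chi_0: 2, chi_1: 2, chi_2: 0, chi_3: 1.

Why: Use <chi_rho, chi> = (1/|G|) sum_C |C| * chi_rho(C) * conj(chi(C)) with |G| = 4 for each irreducible chi in the table:
  <chi_rho, chi_0> = (1/4)[1*(5)*conj(1) + 1*(2 + I)*conj(1) + 1*(-1)*conj(1) + 1*(2 - I)*conj(1)]
      = (1/4)[(5) + (2 + I) + (-1) + (2 - I)] = 8/4 = 2
  <chi_rho, chi_1> = (1/4)[1*(5)*conj(1) + 1*(2 + I)*conj(I) + 1*(-1)*conj(-1) + 1*(2 - I)*conj(-I)]
      = (1/4)[(5) + (1 - 2*I) + (1) + (1 + 2*I)] = 8/4 = 2
  <chi_rho, chi_2> = (1/4)[1*(5)*conj(1) + 1*(2 + I)*conj(-1) + 1*(-1)*conj(1) + 1*(2 - I)*conj(-1)]
      = (1/4)[(5) + (-2 - I) + (-1) + (-2 + I)] = 0/4 = 0
  <chi_rho, chi_3> = (1/4)[1*(5)*conj(1) + 1*(2 + I)*conj(-I) + 1*(-1)*conj(-1) + 1*(2 - I)*conj(I)]
      = (1/4)[(5) + (-1 + 2*I) + (1) + (-1 - 2*I)] = 4/4 = 1
(Exp terms are combined using exp(i*s)*conj(exp(i*t)) = exp(i*(s-t)), and sums of them are collapsed using the identity that for every m > 1 the m distinct m-th roots of unity sum to 0, e.g. 1 + exp(2*I*pi/3) + exp(-2*I*pi/3) = 0.)
Dimension check: dim(rho) = sum (mult * dim) = 2*1 + 2*1 + 0*1 + 1*1 = 5 = chi_rho(e) = 5.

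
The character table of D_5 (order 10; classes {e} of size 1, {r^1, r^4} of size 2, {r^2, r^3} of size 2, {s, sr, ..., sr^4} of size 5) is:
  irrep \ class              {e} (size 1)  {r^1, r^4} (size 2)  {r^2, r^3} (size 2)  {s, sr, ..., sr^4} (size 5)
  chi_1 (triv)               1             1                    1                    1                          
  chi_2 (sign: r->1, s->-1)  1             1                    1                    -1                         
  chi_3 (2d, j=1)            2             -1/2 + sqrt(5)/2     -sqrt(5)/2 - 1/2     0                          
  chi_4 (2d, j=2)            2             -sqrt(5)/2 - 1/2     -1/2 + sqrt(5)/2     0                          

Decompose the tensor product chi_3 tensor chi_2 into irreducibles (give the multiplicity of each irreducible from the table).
chi_3 tensor chi_2 = chi_3 (all other irreducibles have multiplicity 0).

Explanation: The character of a tensor product is the pointwise product (chi_3 * chi_2)(C) = chi_3(C) * chi_2(C):
  {e}: (2)*(1), {r^1, r^4}: (-1/2 + sqrt(5)/2)*(1), {r^2, r^3}: (-sqrt(5)/2 - 1/2)*(1), {s, sr, ..., sr^4}: (0)*(-1)
so (chi_3 * chi_2) takes values
  {e} -> 2, {r^1, r^4} -> -1/2 + sqrt(5)/2, {r^2, r^3} -> -sqrt(5)/2 - 1/2, {s, sr, ..., sr^4} -> 0.
Now take the inner product of this character with each irreducible chi from the table, <chi_3*chi_2, chi> = (1/10) sum_C |C| (chi_3*chi_2)(C) conj(chi(C)):
  <chi_3*chi_2, chi_1> = (1/10)[1*(2)*conj(1) + 2*(-1/2 + sqrt(5)/2)*conj(1) + 2*(-sqrt(5)/2 - 1/2)*conj(1) + 5*(0)*conj(1)]
      = (1/10)[(2) + (-1 + sqrt(5)) + (-sqrt(5) - 1) + (0)] = 0/10 = 0
  <chi_3*chi_2, chi_2> = (1/10)[1*(2)*conj(1) + 2*(-1/2 + sqrt(5)/2)*conj(1) + 2*(-sqrt(5)/2 - 1/2)*conj(1) + 5*(0)*conj(-1)]
      = (1/10)[(2) + (-1 + sqrt(5)) + (-sqrt(5) - 1) + (0)] = 0/10 = 0
  <chi_3*chi_2, chi_3> = (1/10)[1*(2)*conj(2) + 2*(-1/2 + sqrt(5)/2)*conj(-1/2 + sqrt(5)/2) + 2*(-sqrt(5)/2 - 1/2)*conj(-sqrt(5)/2 - 1/2) + 5*(0)*conj(0)]
      = (1/10)[(4) + (3 - sqrt(5)) + (sqrt(5) + 3) + (0)] = 10/10 = 1
  <chi_3*chi_2, chi_4> = (1/10)[1*(2)*conj(2) + 2*(-1/2 + sqrt(5)/2)*conj(-sqrt(5)/2 - 1/2) + 2*(-sqrt(5)/2 - 1/2)*conj(-1/2 + sqrt(5)/2) + 5*(0)*conj(0)]
      = (1/10)[(4) + (-2) + (-2) + (0)] = 0/10 = 0
Hence the multiplicities are chi_3: 1. Dimension check: dim(chi_3)*dim(chi_2) = 2*1 = 2 and sum (mult * dim) = 1*2 = 2.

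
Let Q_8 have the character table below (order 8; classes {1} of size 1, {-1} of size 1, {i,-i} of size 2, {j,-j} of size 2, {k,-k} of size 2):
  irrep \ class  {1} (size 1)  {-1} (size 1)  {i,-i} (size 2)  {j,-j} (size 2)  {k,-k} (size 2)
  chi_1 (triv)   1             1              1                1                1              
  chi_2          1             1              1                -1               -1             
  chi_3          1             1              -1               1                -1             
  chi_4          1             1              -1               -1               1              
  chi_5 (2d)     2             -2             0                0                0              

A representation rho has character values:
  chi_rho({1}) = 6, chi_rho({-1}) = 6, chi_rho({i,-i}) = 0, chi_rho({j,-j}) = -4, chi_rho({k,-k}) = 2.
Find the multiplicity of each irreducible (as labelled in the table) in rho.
Multiplicities: chi_1: 1, chi_2: 2, chi_3: 0, chi_4: 3, chi_5: 0.

Why: Use <chi_rho, chi> = (1/|G|) sum_C |C| * chi_rho(C) * conj(chi(C)) with |G| = 8 for each irreducible chi in the table:
  <chi_rho, chi_1> = (1/8)[1*(6)*conj(1) + 1*(6)*conj(1) + 2*(0)*conj(1) + 2*(-4)*conj(1) + 2*(2)*conj(1)]
      = (1/8)[(6) + (6) + (0) + (-8) + (4)] = 8/8 = 1
  <chi_rho, chi_2> = (1/8)[1*(6)*conj(1) + 1*(6)*conj(1) + 2*(0)*conj(1) + 2*(-4)*conj(-1) + 2*(2)*conj(-1)]
      = (1/8)[(6) + (6) + (0) + (8) + (-4)] = 16/8 = 2
  <chi_rho, chi_3> = (1/8)[1*(6)*conj(1) + 1*(6)*conj(1) + 2*(0)*conj(-1) + 2*(-4)*conj(1) + 2*(2)*conj(-1)]
      = (1/8)[(6) + (6) + (0) + (-8) + (-4)] = 0/8 = 0
  <chi_rho, chi_4> = (1/8)[1*(6)*conj(1) + 1*(6)*conj(1) + 2*(0)*conj(-1) + 2*(-4)*conj(-1) + 2*(2)*conj(1)]
      = (1/8)[(6) + (6) + (0) + (8) + (4)] = 24/8 = 3
  <chi_rho, chi_5> = (1/8)[1*(6)*conj(2) + 1*(6)*conj(-2) + 2*(0)*conj(0) + 2*(-4)*conj(0) + 2*(2)*conj(0)]
      = (1/8)[(12) + (-12) + (0) + (0) + (0)] = 0/8 = 0
Dimension check: dim(rho) = sum (mult * dim) = 1*1 + 2*1 + 0*1 + 3*1 + 0*2 = 6 = chi_rho(e) = 6.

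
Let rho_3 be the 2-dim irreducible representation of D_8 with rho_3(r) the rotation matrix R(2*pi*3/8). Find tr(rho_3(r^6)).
chi_{rho_3}(r^6) = 2*cos(2*pi*3*6/8) = 0

Derivation: rho_3(r^6) is rotation by angle 2*pi*3*6/8, whose trace is 2*cos(2*pi*3*6/8) = 0.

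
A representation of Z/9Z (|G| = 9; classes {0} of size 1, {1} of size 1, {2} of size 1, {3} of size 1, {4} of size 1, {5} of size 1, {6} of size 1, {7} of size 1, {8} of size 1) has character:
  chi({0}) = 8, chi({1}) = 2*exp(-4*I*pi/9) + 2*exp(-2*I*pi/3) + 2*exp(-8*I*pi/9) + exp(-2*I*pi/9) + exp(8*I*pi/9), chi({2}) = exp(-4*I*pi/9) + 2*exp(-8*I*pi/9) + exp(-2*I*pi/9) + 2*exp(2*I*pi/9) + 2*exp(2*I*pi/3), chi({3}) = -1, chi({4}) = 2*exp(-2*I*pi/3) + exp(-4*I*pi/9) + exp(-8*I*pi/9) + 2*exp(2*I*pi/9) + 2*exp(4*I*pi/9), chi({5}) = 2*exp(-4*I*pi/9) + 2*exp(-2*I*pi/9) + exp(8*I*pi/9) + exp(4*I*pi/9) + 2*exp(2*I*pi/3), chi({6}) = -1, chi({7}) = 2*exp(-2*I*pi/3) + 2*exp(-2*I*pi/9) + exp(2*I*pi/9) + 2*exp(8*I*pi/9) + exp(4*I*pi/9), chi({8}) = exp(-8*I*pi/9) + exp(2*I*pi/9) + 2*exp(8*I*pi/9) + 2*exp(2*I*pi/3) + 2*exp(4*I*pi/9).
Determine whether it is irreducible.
Not irreducible (reducible): <chi, chi> = 14 > 1.

Why: <chi, chi> = (1/|G|) sum_C |C| * |chi(C)|^2 = (1/9)[1*|8|^2 + 1*|2*exp(-4*I*pi/9) + 2*exp(-2*I*pi/3) + 2*exp(-8*I*pi/9) + exp(-2*I*pi/9) + exp(8*I*pi/9)|^2 + 1*|exp(-4*I*pi/9) + 2*exp(-8*I*pi/9) + exp(-2*I*pi/9) + 2*exp(2*I*pi/9) + 2*exp(2*I*pi/3)|^2 + 1*|-1|^2 + 1*|2*exp(-2*I*pi/3) + exp(-4*I*pi/9) + exp(-8*I*pi/9) + 2*exp(2*I*pi/9) + 2*exp(4*I*pi/9)|^2 + 1*|2*exp(-4*I*pi/9) + 2*exp(-2*I*pi/9) + exp(8*I*pi/9) + exp(4*I*pi/9) + 2*exp(2*I*pi/3)|^2 + 1*|-1|^2 + 1*|2*exp(-2*I*pi/3) + 2*exp(-2*I*pi/9) + exp(2*I*pi/9) + 2*exp(8*I*pi/9) + exp(4*I*pi/9)|^2 + 1*|exp(-8*I*pi/9) + exp(2*I*pi/9) + 2*exp(8*I*pi/9) + 2*exp(2*I*pi/3) + 2*exp(4*I*pi/9)|^2]
  = (1/9)[(64) + (14 + 8*exp(-4*I*pi/9) + 12*exp(-2*I*pi/9) + 4*exp(-2*I*pi/3) + exp(-8*I*pi/9) + exp(8*I*pi/9) + 4*exp(2*I*pi/3) + 12*exp(2*I*pi/9) + 8*exp(4*I*pi/9)) + (14 + 12*exp(-4*I*pi/9) + 4*exp(-2*I*pi/3) + 8*exp(-8*I*pi/9) + exp(-2*I*pi/9) + exp(2*I*pi/9) + 8*exp(8*I*pi/9) + 4*exp(2*I*pi/3) + 12*exp(4*I*pi/9)) + (1) + (14 + 8*exp(-2*I*pi/9) + 12*exp(-8*I*pi/9) + 4*exp(-2*I*pi/3) + exp(-4*I*pi/9) + exp(4*I*pi/9) + 4*exp(2*I*pi/3) + 12*exp(8*I*pi/9) + 8*exp(2*I*pi/9)) + (14 + 8*exp(-2*I*pi/9) + 12*exp(-8*I*pi/9) + 4*exp(-2*I*pi/3) + exp(-4*I*pi/9) + exp(4*I*pi/9) + 4*exp(2*I*pi/3) + 12*exp(8*I*pi/9) + 8*exp(2*I*pi/9)) + (1) + (14 + 12*exp(-4*I*pi/9) + 4*exp(-2*I*pi/3) + 8*exp(-8*I*pi/9) + exp(-2*I*pi/9) + exp(2*I*pi/9) + 8*exp(8*I*pi/9) + 4*exp(2*I*pi/3) + 12*exp(4*I*pi/9)) + (14 + 8*exp(-4*I*pi/9) + 12*exp(-2*I*pi/9) + 4*exp(-2*I*pi/3) + exp(-8*I*pi/9) + exp(8*I*pi/9) + 4*exp(2*I*pi/3) + 12*exp(2*I*pi/9) + 8*exp(4*I*pi/9))] = 126/9 = 14.
(Exp terms are combined using exp(i*s)*conj(exp(i*t)) = exp(i*(s-t)), and sums of them are collapsed using the identity that for every m > 1 the m distinct m-th roots of unity sum to 0, e.g. 1 + exp(2*I*pi/3) + exp(-2*I*pi/3) = 0.)
A character is irreducible iff <chi, chi> = 1, so this representation is reducible.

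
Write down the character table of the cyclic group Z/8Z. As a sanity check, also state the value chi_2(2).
Character table of Z/8Z (irreps indexed chi_0,...,chi_7 with chi_k(m) = zeta_8^(k*m), zeta_8 = exp(2*pi*i/8)):
  irrep \ class  {0} (size 1)  {1} (size 1)    {2} (size 1)  {3} (size 1)    {4} (size 1)  {5} (size 1)    {6} (size 1)  {7} (size 1)  
  chi_0          1             1               1             1               1             1               1             1             
  chi_1          1             exp(I*pi/4)     I             exp(3*I*pi/4)   -1            exp(-3*I*pi/4)  -I            exp(-I*pi/4)  
  chi_2          1             I               -1            -I              1             I               -1            -I            
  chi_3          1             exp(3*I*pi/4)   -I            exp(I*pi/4)     -1            exp(-I*pi/4)    I             exp(-3*I*pi/4)
  chi_4          1             -1              1             -1              1             -1              1             -1            
  chi_5          1             exp(-3*I*pi/4)  I             exp(-I*pi/4)    -1            exp(I*pi/4)     -I            exp(3*I*pi/4) 
  chi_6          1             -I              -1            I               1             -I              -1            I             
  chi_7          1             exp(-I*pi/4)    -I            exp(-3*I*pi/4)  -1            exp(3*I*pi/4)   I             exp(I*pi/4)   

Spot check: chi_2(2) = zeta_8^(2*2) = zeta_8^4 = -1.

Z/8Z is abelian, so all 8 irreducible complex representations are 1-dimensional. They are given by chi_k(m) = zeta_8^(k*m) for k = 0,...,7. Row orthogonality: sum_m chi_k(m) conj(chi_l(m)) = 8 * [k = l].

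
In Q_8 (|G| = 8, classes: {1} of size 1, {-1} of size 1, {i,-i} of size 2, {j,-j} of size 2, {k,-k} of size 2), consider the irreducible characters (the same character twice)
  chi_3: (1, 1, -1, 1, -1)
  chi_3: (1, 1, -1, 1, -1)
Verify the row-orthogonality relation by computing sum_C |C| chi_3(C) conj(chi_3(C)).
Sum = 8 = |G| = 8; so <chi_3, chi_3> = 1 (norm-1 confirms irreducibility).

Justification: Compute term by term over conjugacy classes (|C| * chi_3(C) * conj(chi_3(C))):
  1*(1)*conj(1) + 1*(1)*conj(1) + 2*(-1)*conj(-1) + 2*(1)*conj(1) + 2*(-1)*conj(-1)
  = (1) + (1) + (2) + (2) + (2)
  = 8.
Dividing by |G| = 8 gives 8/8 = 1, matching the row-orthogonality relation <chi_3, chi_3> = [chi_3 = chi_3].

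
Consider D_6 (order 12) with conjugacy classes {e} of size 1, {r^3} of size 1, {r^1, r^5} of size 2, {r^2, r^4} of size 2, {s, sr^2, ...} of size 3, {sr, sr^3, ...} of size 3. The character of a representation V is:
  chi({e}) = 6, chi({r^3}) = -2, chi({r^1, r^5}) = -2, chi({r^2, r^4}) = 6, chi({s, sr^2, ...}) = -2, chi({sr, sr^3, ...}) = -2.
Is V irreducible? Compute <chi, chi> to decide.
Not irreducible (reducible): <chi, chi> = 12 > 1.

Proof sketch: <chi, chi> = (1/|G|) sum_C |C| * |chi(C)|^2 = (1/12)[1*|6|^2 + 1*|-2|^2 + 2*|-2|^2 + 2*|6|^2 + 3*|-2|^2 + 3*|-2|^2]
  = (1/12)[(36) + (4) + (8) + (72) + (12) + (12)] = 144/12 = 12.
A character is irreducible iff <chi, chi> = 1, so this representation is reducible.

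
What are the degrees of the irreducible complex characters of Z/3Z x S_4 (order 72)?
Dimensions: 1, 1, 1, 1, 1, 1, 2, 2, 2, 3, 3, 3, 3, 3, 3

Justification: There are 15 irreducibles (= number of conjugacy classes). Their dimensions d_i satisfy sum d_i^2 = |G| = 72: 1 + 1 + 1 + 1 + 1 + 1 + 4 + 4 + 4 + 9 + 9 + 9 + 9 + 9 + 9 = 72. (For the product with Z/3Z: each of the 3 1-dim characters of Z/3Z tensors with each irrep of S_4, giving 3 copies of each S_4-dimension.)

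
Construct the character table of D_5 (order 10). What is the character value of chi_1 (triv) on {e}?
Conjugacy classes: {e} of size 1, {r^1, r^4} of size 2, {r^2, r^3} of size 2, {s, sr, ..., sr^4} of size 5.
Character table:
  irrep \ class              {e} (size 1)  {r^1, r^4} (size 2)  {r^2, r^3} (size 2)  {s, sr, ..., sr^4} (size 5)
  chi_1 (triv)               1             1                    1                    1                          
  chi_2 (sign: r->1, s->-1)  1             1                    1                    -1                         
  chi_3 (2d, j=1)            2             -1/2 + sqrt(5)/2     -sqrt(5)/2 - 1/2     0                          
  chi_4 (2d, j=2)            2             -sqrt(5)/2 - 1/2     -1/2 + sqrt(5)/2     0                          

Spot check: chi_1 (triv) on {e} = 1.

Working: D_5 has order 2*5 = 10 with 4 conjugacy classes, hence 4 irreducibles. Sum of squared dims 1 + 1 + 4 + 4 = 10 = |G|. Linear characters come from the abelianisation; the 2-dimensional irreps have character r^k -> 2*cos(2*pi*j*k/5), reflections -> 0.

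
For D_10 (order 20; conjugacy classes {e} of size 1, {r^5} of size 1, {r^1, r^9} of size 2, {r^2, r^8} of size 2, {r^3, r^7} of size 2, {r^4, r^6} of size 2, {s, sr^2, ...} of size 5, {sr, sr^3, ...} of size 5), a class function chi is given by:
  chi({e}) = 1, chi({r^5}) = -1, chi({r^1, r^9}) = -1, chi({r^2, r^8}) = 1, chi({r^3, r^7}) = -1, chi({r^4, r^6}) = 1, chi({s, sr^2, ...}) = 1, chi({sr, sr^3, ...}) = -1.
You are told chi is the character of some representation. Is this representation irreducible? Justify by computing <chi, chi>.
Irreducible: <chi, chi> = 1.

Reasoning: <chi, chi> = (1/|G|) sum_C |C| * |chi(C)|^2 = (1/20)[1*|1|^2 + 1*|-1|^2 + 2*|-1|^2 + 2*|1|^2 + 2*|-1|^2 + 2*|1|^2 + 5*|1|^2 + 5*|-1|^2]
  = (1/20)[(1) + (1) + (2) + (2) + (2) + (2) + (5) + (5)] = 20/20 = 1.
A character is irreducible iff <chi, chi> = 1, so this representation is irreducible.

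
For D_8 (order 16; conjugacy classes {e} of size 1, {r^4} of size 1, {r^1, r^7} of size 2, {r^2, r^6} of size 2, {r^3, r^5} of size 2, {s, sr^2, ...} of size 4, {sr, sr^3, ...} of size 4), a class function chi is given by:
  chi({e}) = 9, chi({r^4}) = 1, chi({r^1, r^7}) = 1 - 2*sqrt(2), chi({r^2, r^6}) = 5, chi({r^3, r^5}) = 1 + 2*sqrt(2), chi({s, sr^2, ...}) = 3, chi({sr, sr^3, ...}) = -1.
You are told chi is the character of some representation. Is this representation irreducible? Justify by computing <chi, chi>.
Not irreducible (reducible): <chi, chi> = 13 > 1.

Details: <chi, chi> = (1/|G|) sum_C |C| * |chi(C)|^2 = (1/16)[1*|9|^2 + 1*|1|^2 + 2*|1 - 2*sqrt(2)|^2 + 2*|5|^2 + 2*|1 + 2*sqrt(2)|^2 + 4*|3|^2 + 4*|-1|^2]
  = (1/16)[(81) + (1) + (18 - 8*sqrt(2)) + (50) + (8*sqrt(2) + 18) + (36) + (4)] = 208/16 = 13.
A character is irreducible iff <chi, chi> = 1, so this representation is reducible.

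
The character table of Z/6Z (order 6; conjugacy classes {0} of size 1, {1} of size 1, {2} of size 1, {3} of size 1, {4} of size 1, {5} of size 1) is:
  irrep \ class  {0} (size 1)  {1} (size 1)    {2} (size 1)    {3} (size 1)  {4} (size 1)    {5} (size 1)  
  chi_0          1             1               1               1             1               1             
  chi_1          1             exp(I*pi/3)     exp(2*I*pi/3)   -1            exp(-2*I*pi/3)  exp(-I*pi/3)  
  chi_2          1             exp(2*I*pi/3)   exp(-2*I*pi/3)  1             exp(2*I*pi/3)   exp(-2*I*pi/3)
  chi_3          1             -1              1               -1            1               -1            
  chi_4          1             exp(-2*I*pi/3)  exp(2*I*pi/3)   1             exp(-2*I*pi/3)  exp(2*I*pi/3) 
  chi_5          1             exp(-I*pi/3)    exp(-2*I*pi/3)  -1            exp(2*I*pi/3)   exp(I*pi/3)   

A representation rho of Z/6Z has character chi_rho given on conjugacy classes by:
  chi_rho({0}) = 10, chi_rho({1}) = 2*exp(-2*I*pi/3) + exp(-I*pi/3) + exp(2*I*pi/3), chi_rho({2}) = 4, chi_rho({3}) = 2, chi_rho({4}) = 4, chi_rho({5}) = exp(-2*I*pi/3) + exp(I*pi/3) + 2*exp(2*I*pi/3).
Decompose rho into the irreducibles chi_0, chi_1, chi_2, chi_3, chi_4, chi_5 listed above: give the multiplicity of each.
Multiplicities: chi_0: 3, chi_1: 0, chi_2: 1, chi_3: 3, chi_4: 2, chi_5: 1.

Solution. Use <chi_rho, chi> = (1/|G|) sum_C |C| * chi_rho(C) * conj(chi(C)) with |G| = 6 for each irreducible chi in the table:
  <chi_rho, chi_0> = (1/6)[1*(10)*conj(1) + 1*(2*exp(-2*I*pi/3) + exp(-I*pi/3) + exp(2*I*pi/3))*conj(1) + 1*(4)*conj(1) + 1*(2)*conj(1) + 1*(4)*conj(1) + 1*(exp(-2*I*pi/3) + exp(I*pi/3) + 2*exp(2*I*pi/3))*conj(1)]
      = (1/6)[(10) + (2*exp(-2*I*pi/3) + exp(-I*pi/3) + exp(2*I*pi/3)) + (4) + (2) + (4) + (exp(-2*I*pi/3) + exp(I*pi/3) + 2*exp(2*I*pi/3))] = 18/6 = 3
  <chi_rho, chi_1> = (1/6)[1*(10)*conj(1) + 1*(2*exp(-2*I*pi/3) + exp(-I*pi/3) + exp(2*I*pi/3))*conj(exp(I*pi/3)) + 1*(4)*conj(exp(2*I*pi/3)) + 1*(2)*conj(-1) + 1*(4)*conj(exp(-2*I*pi/3)) + 1*(exp(-2*I*pi/3) + exp(I*pi/3) + 2*exp(2*I*pi/3))*conj(exp(-I*pi/3))]
      = (1/6)[(10) + (-2) + (2 + 6*exp(-2*I*pi/3) + 2*exp(2*I*pi/3)) + (-2) + (2 + 2*exp(-2*I*pi/3) + 6*exp(2*I*pi/3)) + (-2)] = 0/6 = 0
  <chi_rho, chi_2> = (1/6)[1*(10)*conj(1) + 1*(2*exp(-2*I*pi/3) + exp(-I*pi/3) + exp(2*I*pi/3))*conj(exp(2*I*pi/3)) + 1*(4)*conj(exp(-2*I*pi/3)) + 1*(2)*conj(1) + 1*(4)*conj(exp(2*I*pi/3)) + 1*(exp(-2*I*pi/3) + exp(I*pi/3) + 2*exp(2*I*pi/3))*conj(exp(-2*I*pi/3))]
      = (1/6)[(10) + (2*exp(2*I*pi/3)) + (2 + 2*exp(-2*I*pi/3) + 6*exp(2*I*pi/3)) + (2) + (2 + 6*exp(-2*I*pi/3) + 2*exp(2*I*pi/3)) + (2*exp(-2*I*pi/3))] = 6/6 = 1
  <chi_rho, chi_3> = (1/6)[1*(10)*conj(1) + 1*(2*exp(-2*I*pi/3) + exp(-I*pi/3) + exp(2*I*pi/3))*conj(-1) + 1*(4)*conj(1) + 1*(2)*conj(-1) + 1*(4)*conj(1) + 1*(exp(-2*I*pi/3) + exp(I*pi/3) + 2*exp(2*I*pi/3))*conj(-1)]
      = (1/6)[(10) + (-exp(2*I*pi/3) - exp(-I*pi/3) - 2*exp(-2*I*pi/3)) + (4) + (-2) + (4) + (-2*exp(2*I*pi/3) - exp(I*pi/3) - exp(-2*I*pi/3))] = 18/6 = 3
  <chi_rho, chi_4> = (1/6)[1*(10)*conj(1) + 1*(2*exp(-2*I*pi/3) + exp(-I*pi/3) + exp(2*I*pi/3))*conj(exp(-2*I*pi/3)) + 1*(4)*conj(exp(2*I*pi/3)) + 1*(2)*conj(1) + 1*(4)*conj(exp(-2*I*pi/3)) + 1*(exp(-2*I*pi/3) + exp(I*pi/3) + 2*exp(2*I*pi/3))*conj(exp(2*I*pi/3))]
      = (1/6)[(10) + (2) + (2 + 6*exp(-2*I*pi/3) + 2*exp(2*I*pi/3)) + (2) + (2 + 2*exp(-2*I*pi/3) + 6*exp(2*I*pi/3)) + (2)] = 12/6 = 2
  <chi_rho, chi_5> = (1/6)[1*(10)*conj(1) + 1*(2*exp(-2*I*pi/3) + exp(-I*pi/3) + exp(2*I*pi/3))*conj(exp(-I*pi/3)) + 1*(4)*conj(exp(-2*I*pi/3)) + 1*(2)*conj(-1) + 1*(4)*conj(exp(2*I*pi/3)) + 1*(exp(-2*I*pi/3) + exp(I*pi/3) + 2*exp(2*I*pi/3))*conj(exp(I*pi/3))]
      = (1/6)[(10) + (2*exp(-I*pi/3)) + (2 + 2*exp(-2*I*pi/3) + 6*exp(2*I*pi/3)) + (-2) + (2 + 6*exp(-2*I*pi/3) + 2*exp(2*I*pi/3)) + (2*exp(I*pi/3))] = 6/6 = 1
(Exp terms are combined using exp(i*s)*conj(exp(i*t)) = exp(i*(s-t)), and sums of them are collapsed using the identity that for every m > 1 the m distinct m-th roots of unity sum to 0, e.g. 1 + exp(2*I*pi/3) + exp(-2*I*pi/3) = 0.)
Dimension check: dim(rho) = sum (mult * dim) = 3*1 + 0*1 + 1*1 + 3*1 + 2*1 + 1*1 = 10 = chi_rho(e) = 10.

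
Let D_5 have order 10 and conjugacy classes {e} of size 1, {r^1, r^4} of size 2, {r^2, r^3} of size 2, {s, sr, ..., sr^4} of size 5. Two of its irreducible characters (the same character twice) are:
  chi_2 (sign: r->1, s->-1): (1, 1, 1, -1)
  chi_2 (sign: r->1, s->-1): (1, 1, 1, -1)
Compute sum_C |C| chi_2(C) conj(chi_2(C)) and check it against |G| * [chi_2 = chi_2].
Sum = 10 = |G| = 10; so <chi_2, chi_2> = 1 (norm-1 confirms irreducibility).

Solution. Compute term by term over conjugacy classes (|C| * chi_2(C) * conj(chi_2(C))):
  1*(1)*conj(1) + 2*(1)*conj(1) + 2*(1)*conj(1) + 5*(-1)*conj(-1)
  = (1) + (2) + (2) + (5)
  = 10.
Dividing by |G| = 10 gives 10/10 = 1, matching the row-orthogonality relation <chi_2, chi_2> = [chi_2 = chi_2].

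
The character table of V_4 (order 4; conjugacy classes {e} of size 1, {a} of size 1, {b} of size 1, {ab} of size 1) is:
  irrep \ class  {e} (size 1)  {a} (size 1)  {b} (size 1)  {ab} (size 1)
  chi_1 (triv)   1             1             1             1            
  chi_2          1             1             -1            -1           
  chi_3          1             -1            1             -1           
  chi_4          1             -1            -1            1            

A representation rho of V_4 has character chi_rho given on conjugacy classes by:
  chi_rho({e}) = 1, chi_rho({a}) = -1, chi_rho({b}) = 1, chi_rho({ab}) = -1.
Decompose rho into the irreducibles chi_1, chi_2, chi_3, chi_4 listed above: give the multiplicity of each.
Multiplicities: chi_1: 0, chi_2: 0, chi_3: 1, chi_4: 0.

Explanation: Use <chi_rho, chi> = (1/|G|) sum_C |C| * chi_rho(C) * conj(chi(C)) with |G| = 4 for each irreducible chi in the table:
  <chi_rho, chi_1> = (1/4)[1*(1)*conj(1) + 1*(-1)*conj(1) + 1*(1)*conj(1) + 1*(-1)*conj(1)]
      = (1/4)[(1) + (-1) + (1) + (-1)] = 0/4 = 0
  <chi_rho, chi_2> = (1/4)[1*(1)*conj(1) + 1*(-1)*conj(1) + 1*(1)*conj(-1) + 1*(-1)*conj(-1)]
      = (1/4)[(1) + (-1) + (-1) + (1)] = 0/4 = 0
  <chi_rho, chi_3> = (1/4)[1*(1)*conj(1) + 1*(-1)*conj(-1) + 1*(1)*conj(1) + 1*(-1)*conj(-1)]
      = (1/4)[(1) + (1) + (1) + (1)] = 4/4 = 1
  <chi_rho, chi_4> = (1/4)[1*(1)*conj(1) + 1*(-1)*conj(-1) + 1*(1)*conj(-1) + 1*(-1)*conj(1)]
      = (1/4)[(1) + (1) + (-1) + (-1)] = 0/4 = 0
Dimension check: dim(rho) = sum (mult * dim) = 0*1 + 0*1 + 1*1 + 0*1 = 1 = chi_rho(e) = 1.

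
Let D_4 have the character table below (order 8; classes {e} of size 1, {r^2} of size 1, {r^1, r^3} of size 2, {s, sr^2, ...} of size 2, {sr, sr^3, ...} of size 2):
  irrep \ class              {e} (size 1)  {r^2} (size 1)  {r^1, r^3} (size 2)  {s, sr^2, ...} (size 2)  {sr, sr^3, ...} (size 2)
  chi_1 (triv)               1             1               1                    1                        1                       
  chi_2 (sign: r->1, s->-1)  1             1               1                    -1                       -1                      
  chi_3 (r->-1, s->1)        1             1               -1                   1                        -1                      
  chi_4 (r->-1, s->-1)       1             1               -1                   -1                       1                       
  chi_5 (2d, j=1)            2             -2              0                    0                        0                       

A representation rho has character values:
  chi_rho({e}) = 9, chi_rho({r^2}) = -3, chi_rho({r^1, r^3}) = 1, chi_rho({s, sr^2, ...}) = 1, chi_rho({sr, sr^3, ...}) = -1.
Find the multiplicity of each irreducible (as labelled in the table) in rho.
Multiplicities: chi_1: 1, chi_2: 1, chi_3: 1, chi_4: 0, chi_5: 3.

Details: Use <chi_rho, chi> = (1/|G|) sum_C |C| * chi_rho(C) * conj(chi(C)) with |G| = 8 for each irreducible chi in the table:
  <chi_rho, chi_1> = (1/8)[1*(9)*conj(1) + 1*(-3)*conj(1) + 2*(1)*conj(1) + 2*(1)*conj(1) + 2*(-1)*conj(1)]
      = (1/8)[(9) + (-3) + (2) + (2) + (-2)] = 8/8 = 1
  <chi_rho, chi_2> = (1/8)[1*(9)*conj(1) + 1*(-3)*conj(1) + 2*(1)*conj(1) + 2*(1)*conj(-1) + 2*(-1)*conj(-1)]
      = (1/8)[(9) + (-3) + (2) + (-2) + (2)] = 8/8 = 1
  <chi_rho, chi_3> = (1/8)[1*(9)*conj(1) + 1*(-3)*conj(1) + 2*(1)*conj(-1) + 2*(1)*conj(1) + 2*(-1)*conj(-1)]
      = (1/8)[(9) + (-3) + (-2) + (2) + (2)] = 8/8 = 1
  <chi_rho, chi_4> = (1/8)[1*(9)*conj(1) + 1*(-3)*conj(1) + 2*(1)*conj(-1) + 2*(1)*conj(-1) + 2*(-1)*conj(1)]
      = (1/8)[(9) + (-3) + (-2) + (-2) + (-2)] = 0/8 = 0
  <chi_rho, chi_5> = (1/8)[1*(9)*conj(2) + 1*(-3)*conj(-2) + 2*(1)*conj(0) + 2*(1)*conj(0) + 2*(-1)*conj(0)]
      = (1/8)[(18) + (6) + (0) + (0) + (0)] = 24/8 = 3
Dimension check: dim(rho) = sum (mult * dim) = 1*1 + 1*1 + 1*1 + 0*1 + 3*2 = 9 = chi_rho(e) = 9.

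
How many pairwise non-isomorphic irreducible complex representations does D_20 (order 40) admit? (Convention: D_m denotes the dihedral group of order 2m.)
13

Working: The number of irreducible complex representations of a finite group equals its number of conjugacy classes. D_20 has 13 conjugacy classes (n/2 + 3 for n even), so D_20 (order 40) has exactly 13 irreducible complex representations.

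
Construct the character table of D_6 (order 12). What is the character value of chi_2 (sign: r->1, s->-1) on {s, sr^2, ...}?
Conjugacy classes: {e} of size 1, {r^3} of size 1, {r^1, r^5} of size 2, {r^2, r^4} of size 2, {s, sr^2, ...} of size 3, {sr, sr^3, ...} of size 3.
Character table:
  irrep \ class              {e} (size 1)  {r^3} (size 1)  {r^1, r^5} (size 2)  {r^2, r^4} (size 2)  {s, sr^2, ...} (size 3)  {sr, sr^3, ...} (size 3)
  chi_1 (triv)               1             1               1                    1                    1                        1                       
  chi_2 (sign: r->1, s->-1)  1             1               1                    1                    -1                       -1                      
  chi_3 (r->-1, s->1)        1             -1              -1                   1                    1                        -1                      
  chi_4 (r->-1, s->-1)       1             -1              -1                   1                    -1                       1                       
  chi_5 (2d, j=1)            2             -2              1                    -1                   0                        0                       
  chi_6 (2d, j=2)            2             2               -1                   -1                   0                        0                       

Spot check: chi_2 (sign: r->1, s->-1) on {s, sr^2, ...} = -1.

Working: D_6 has order 2*6 = 12 with 6 conjugacy classes, hence 6 irreducibles. Sum of squared dims 1 + 1 + 1 + 1 + 4 + 4 = 12 = |G|. Linear characters come from the abelianisation; the 2-dimensional irreps have character r^k -> 2*cos(2*pi*j*k/6), reflections -> 0.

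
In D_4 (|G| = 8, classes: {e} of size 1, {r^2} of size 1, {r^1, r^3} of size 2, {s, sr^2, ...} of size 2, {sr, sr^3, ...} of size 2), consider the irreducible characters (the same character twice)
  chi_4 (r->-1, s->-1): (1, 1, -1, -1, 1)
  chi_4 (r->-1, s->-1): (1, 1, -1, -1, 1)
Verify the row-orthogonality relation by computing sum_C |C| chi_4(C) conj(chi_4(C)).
Sum = 8 = |G| = 8; so <chi_4, chi_4> = 1 (norm-1 confirms irreducibility).

Justification: Compute term by term over conjugacy classes (|C| * chi_4(C) * conj(chi_4(C))):
  1*(1)*conj(1) + 1*(1)*conj(1) + 2*(-1)*conj(-1) + 2*(-1)*conj(-1) + 2*(1)*conj(1)
  = (1) + (1) + (2) + (2) + (2)
  = 8.
Dividing by |G| = 8 gives 8/8 = 1, matching the row-orthogonality relation <chi_4, chi_4> = [chi_4 = chi_4].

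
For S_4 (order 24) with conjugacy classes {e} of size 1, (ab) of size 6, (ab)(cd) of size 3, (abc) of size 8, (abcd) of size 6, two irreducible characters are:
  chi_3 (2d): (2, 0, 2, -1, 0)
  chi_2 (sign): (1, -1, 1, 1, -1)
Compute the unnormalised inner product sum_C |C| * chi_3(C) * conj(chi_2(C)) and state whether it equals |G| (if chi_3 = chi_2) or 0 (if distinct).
Sum = 0; so <chi_3, chi_2> = 0 (distinct irreducibles are orthogonal).

Details: Compute term by term over conjugacy classes (|C| * chi_3(C) * conj(chi_2(C))):
  1*(2)*conj(1) + 6*(0)*conj(-1) + 3*(2)*conj(1) + 8*(-1)*conj(1) + 6*(0)*conj(-1)
  = (2) + (0) + (6) + (-8) + (0)
  = 0.
Dividing by |G| = 24 gives 0/24 = 0, matching the row-orthogonality relation <chi_3, chi_2> = [chi_3 = chi_2].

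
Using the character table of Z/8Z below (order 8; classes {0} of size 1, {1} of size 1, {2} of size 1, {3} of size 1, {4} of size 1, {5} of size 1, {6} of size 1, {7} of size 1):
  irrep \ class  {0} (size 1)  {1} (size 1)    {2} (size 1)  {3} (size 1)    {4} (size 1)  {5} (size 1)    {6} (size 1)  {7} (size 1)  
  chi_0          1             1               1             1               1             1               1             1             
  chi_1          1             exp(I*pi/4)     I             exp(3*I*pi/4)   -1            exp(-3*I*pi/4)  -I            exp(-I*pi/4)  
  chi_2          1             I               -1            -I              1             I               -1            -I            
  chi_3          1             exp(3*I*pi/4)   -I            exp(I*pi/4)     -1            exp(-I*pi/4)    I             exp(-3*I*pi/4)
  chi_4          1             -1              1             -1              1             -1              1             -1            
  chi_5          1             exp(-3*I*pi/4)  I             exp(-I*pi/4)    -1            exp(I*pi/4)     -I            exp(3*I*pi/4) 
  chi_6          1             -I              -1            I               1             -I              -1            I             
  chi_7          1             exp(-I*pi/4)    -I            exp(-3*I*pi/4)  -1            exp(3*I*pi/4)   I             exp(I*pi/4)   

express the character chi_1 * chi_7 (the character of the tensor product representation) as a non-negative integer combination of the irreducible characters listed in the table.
chi_1 tensor chi_7 = chi_0 (all other irreducibles have multiplicity 0).

Explanation: The character of a tensor product is the pointwise product (chi_1 * chi_7)(C) = chi_1(C) * chi_7(C):
  {0}: (1)*(1), {1}: (exp(I*pi/4))*(exp(-I*pi/4)), {2}: (I)*(-I), {3}: (exp(3*I*pi/4))*(exp(-3*I*pi/4)), {4}: (-1)*(-1), {5}: (exp(-3*I*pi/4))*(exp(3*I*pi/4)), {6}: (-I)*(I), {7}: (exp(-I*pi/4))*(exp(I*pi/4))
so (chi_1 * chi_7) takes values
  {0} -> 1, {1} -> 1, {2} -> 1, {3} -> 1, {4} -> 1, {5} -> 1, {6} -> 1, {7} -> 1.
Now take the inner product of this character with each irreducible chi from the table, <chi_1*chi_7, chi> = (1/8) sum_C |C| (chi_1*chi_7)(C) conj(chi(C)):
  <chi_1*chi_7, chi_0> = (1/8)[1*(1)*conj(1) + 1*(1)*conj(1) + 1*(1)*conj(1) + 1*(1)*conj(1) + 1*(1)*conj(1) + 1*(1)*conj(1) + 1*(1)*conj(1) + 1*(1)*conj(1)]
      = (1/8)[(1) + (1) + (1) + (1) + (1) + (1) + (1) + (1)] = 8/8 = 1
  <chi_1*chi_7, chi_1> = (1/8)[1*(1)*conj(1) + 1*(1)*conj(exp(I*pi/4)) + 1*(1)*conj(I) + 1*(1)*conj(exp(3*I*pi/4)) + 1*(1)*conj(-1) + 1*(1)*conj(exp(-3*I*pi/4)) + 1*(1)*conj(-I) + 1*(1)*conj(exp(-I*pi/4))]
      = (1/8)[(1) + (exp(-I*pi/4)) + (-I) + (exp(-3*I*pi/4)) + (-1) + (exp(3*I*pi/4)) + (I) + (exp(I*pi/4))] = 0/8 = 0
  <chi_1*chi_7, chi_2> = (1/8)[1*(1)*conj(1) + 1*(1)*conj(I) + 1*(1)*conj(-1) + 1*(1)*conj(-I) + 1*(1)*conj(1) + 1*(1)*conj(I) + 1*(1)*conj(-1) + 1*(1)*conj(-I)]
      = (1/8)[(1) + (-I) + (-1) + (I) + (1) + (-I) + (-1) + (I)] = 0/8 = 0
  <chi_1*chi_7, chi_3> = (1/8)[1*(1)*conj(1) + 1*(1)*conj(exp(3*I*pi/4)) + 1*(1)*conj(-I) + 1*(1)*conj(exp(I*pi/4)) + 1*(1)*conj(-1) + 1*(1)*conj(exp(-I*pi/4)) + 1*(1)*conj(I) + 1*(1)*conj(exp(-3*I*pi/4))]
      = (1/8)[(1) + (exp(-3*I*pi/4)) + (I) + (exp(-I*pi/4)) + (-1) + (exp(I*pi/4)) + (-I) + (exp(3*I*pi/4))] = 0/8 = 0
  <chi_1*chi_7, chi_4> = (1/8)[1*(1)*conj(1) + 1*(1)*conj(-1) + 1*(1)*conj(1) + 1*(1)*conj(-1) + 1*(1)*conj(1) + 1*(1)*conj(-1) + 1*(1)*conj(1) + 1*(1)*conj(-1)]
      = (1/8)[(1) + (-1) + (1) + (-1) + (1) + (-1) + (1) + (-1)] = 0/8 = 0
  <chi_1*chi_7, chi_5> = (1/8)[1*(1)*conj(1) + 1*(1)*conj(exp(-3*I*pi/4)) + 1*(1)*conj(I) + 1*(1)*conj(exp(-I*pi/4)) + 1*(1)*conj(-1) + 1*(1)*conj(exp(I*pi/4)) + 1*(1)*conj(-I) + 1*(1)*conj(exp(3*I*pi/4))]
      = (1/8)[(1) + (exp(3*I*pi/4)) + (-I) + (exp(I*pi/4)) + (-1) + (exp(-I*pi/4)) + (I) + (exp(-3*I*pi/4))] = 0/8 = 0
  <chi_1*chi_7, chi_6> = (1/8)[1*(1)*conj(1) + 1*(1)*conj(-I) + 1*(1)*conj(-1) + 1*(1)*conj(I) + 1*(1)*conj(1) + 1*(1)*conj(-I) + 1*(1)*conj(-1) + 1*(1)*conj(I)]
      = (1/8)[(1) + (I) + (-1) + (-I) + (1) + (I) + (-1) + (-I)] = 0/8 = 0
  <chi_1*chi_7, chi_7> = (1/8)[1*(1)*conj(1) + 1*(1)*conj(exp(-I*pi/4)) + 1*(1)*conj(-I) + 1*(1)*conj(exp(-3*I*pi/4)) + 1*(1)*conj(-1) + 1*(1)*conj(exp(3*I*pi/4)) + 1*(1)*conj(I) + 1*(1)*conj(exp(I*pi/4))]
      = (1/8)[(1) + (exp(I*pi/4)) + (I) + (exp(3*I*pi/4)) + (-1) + (exp(-3*I*pi/4)) + (-I) + (exp(-I*pi/4))] = 0/8 = 0
(Exp terms are combined using exp(i*s)*conj(exp(i*t)) = exp(i*(s-t)), and sums of them are collapsed using the identity that for every m > 1 the m distinct m-th roots of unity sum to 0, e.g. 1 + exp(2*I*pi/3) + exp(-2*I*pi/3) = 0.)
Hence the multiplicities are chi_0: 1. Dimension check: dim(chi_1)*dim(chi_7) = 1*1 = 1 and sum (mult * dim) = 1*1 = 1.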